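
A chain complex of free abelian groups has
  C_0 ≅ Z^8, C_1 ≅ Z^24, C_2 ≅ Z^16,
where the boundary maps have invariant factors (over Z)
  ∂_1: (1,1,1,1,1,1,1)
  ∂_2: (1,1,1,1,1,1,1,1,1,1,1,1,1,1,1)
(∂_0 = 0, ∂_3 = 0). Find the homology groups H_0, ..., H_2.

H_0 = Z,  H_1 = Z^2,  H_2 = Z.

H_0: b_0 = 8 − 0 − 7 = 1; torsion from ∂_1 factors > 1: none. So H_0 = Z.
H_1: b_1 = 24 − 7 − 15 = 2; torsion from ∂_2 factors > 1: none. So H_1 = Z^2.
H_2: b_2 = 16 − 15 − 0 = 1; torsion from ∂_3 factors > 1: none. So H_2 = Z.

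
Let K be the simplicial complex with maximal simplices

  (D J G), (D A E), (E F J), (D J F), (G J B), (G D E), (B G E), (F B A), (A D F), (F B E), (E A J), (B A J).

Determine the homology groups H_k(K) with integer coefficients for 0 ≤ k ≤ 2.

K has 7 vertices, 18 edges, 12 triangles.
rank ∂_0 = 0, rank ∂_1 = 6 ⇒ b_0 = 7 − 0 − 6 = 1; all invariant factors of ∂_1 are 1 so no torsion. So H_0 ≅ Z.
rank ∂_1 = 6, rank ∂_2 = 12 ⇒ b_1 = 18 − 6 − 12 = 0; ∂_2 has invariant factor(s) [2] giving torsion. So H_1 ≅ Z/2.
rank ∂_2 = 12, rank ∂_3 = 0 ⇒ b_2 = 12 − 12 − 0 = 0. So H_2 ≅ 0.

H_0 ≅ Z,  H_1 ≅ Z/2,  H_2 = 0.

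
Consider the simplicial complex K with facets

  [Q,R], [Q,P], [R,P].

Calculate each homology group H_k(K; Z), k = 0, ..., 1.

H_0 ≅ Z,  H_1 ≅ Z.

Order the vertices as P < Q < R. Listing each simplex with vertices in this order, K has dimension 1 with simplices:

  0-simplices (3): P, Q, R
  1-simplices (3): PQ, PR, QR

giving chain groups C_0 ≅ Z^3, C_1 ≅ Z^3.

∂_1: C_1 → C_0 is given by ∂[p,q] = [q] − [p].
This gives a 3×3 integer matrix of rank 2; reducing to Smith normal form yields diagonal entries (1,1).

Computing H_k = (kernel of ∂_k) / (image of ∂_{k+1}):

  H_0: rank C_0 − rank ∂_1 = 3 − 2 = 1, and the invariant factors of ∂_1 are all 1, so H_0 ≅ Z.
  H_1: rank ker ∂_1 − rank ∂_2 = (3 − 2) − 0 = 1, and there is no ∂_2, so H_1 ≅ Z.

As a check, the Euler characteristic is 3 − 3 = 0, which agrees with 1 − 1 = 0.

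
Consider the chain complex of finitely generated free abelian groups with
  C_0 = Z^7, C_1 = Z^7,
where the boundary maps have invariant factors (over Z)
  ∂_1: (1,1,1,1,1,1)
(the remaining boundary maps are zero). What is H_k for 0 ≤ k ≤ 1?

H_0: b_0 = 7 − 0 − 6 = 1; torsion from ∂_1 factors > 1: none. So H_0 ≅ Z.
H_1: b_1 = 7 − 6 − 0 = 1; torsion from ∂_2 factors > 1: none. So H_1 ≅ Z.

H_0 ≅ Z,  H_1 ≅ Z.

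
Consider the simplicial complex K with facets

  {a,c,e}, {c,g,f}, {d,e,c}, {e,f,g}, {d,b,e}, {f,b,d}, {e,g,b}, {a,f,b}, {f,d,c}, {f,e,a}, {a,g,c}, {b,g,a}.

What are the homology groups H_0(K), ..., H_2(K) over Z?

Fix the vertex order a < b < c < d < e < f < g and write every simplex with vertices in increasing order. Then dim K = 2 and the simplices of K are:

  0-simplices (7): a, b, c, d, e, f, g
  1-simplices (18): ab, ac, ae, af, ag, bd, be, bf, bg, cd, ce, cf, cg, de, df, ef, eg, fg
  2-simplices (12): abf, abg, ace, acg, aef, bde, bdf, beg, cde, cdf, cfg, efg

so the chain groups are C_0 ≅ Z^7, C_1 ≅ Z^18, C_2 ≅ Z^12.

Boundary ∂_1: C_1 → C_0 is given by ∂[p,q] = [q] − [p].
As a 7×18 matrix over Z this has rank 6, with invariant factors (1,1,1,1,1,1).

The boundary map ∂_2: C_2 → C_1 sends each 2-simplex [p,q,r] to [q,r] − [p,r] + [p,q]. For instance
  ∂bde = de − be + bd,
  ∂ace = ce − ae + ac.
As a 18×12 matrix over Z this has rank 12, with invariant factors (1,1,1,1,1,1,1,1,1,1,1,2).

Computing H_k = (kernel of ∂_k) / (image of ∂_{k+1}):

  H_0: rank C_0 − rank ∂_1 = 7 − 6 = 1, and the invariant factors of ∂_1 are all 1, so H_0 ≅ Z.
  H_1: rank ker ∂_1 − rank ∂_2 = (18 − 6) − 12 = 0, and ∂_2 has invariant factor 2 > 1, so H_1 ≅ Z/2Z.
  H_2: rank ker ∂_2 − rank ∂_3 = (12 − 12) − 0 = 0, and there is no ∂_3, so H_2 ≅ 0.

As a check, the Euler characteristic is 7 − 18 + 12 = 1, which agrees with 1 − 0 + 0 = 1.

H_0 = Z,  H_1 = Z/2Z,  H_2 = 0.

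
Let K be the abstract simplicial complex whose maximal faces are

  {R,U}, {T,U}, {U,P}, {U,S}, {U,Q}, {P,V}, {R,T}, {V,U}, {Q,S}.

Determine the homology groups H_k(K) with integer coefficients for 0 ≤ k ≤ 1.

K has 7 vertices, 9 edges.
rank ∂_0 = 0, rank ∂_1 = 6 ⇒ b_0 = 7 − 0 − 6 = 1; all invariant factors of ∂_1 are 1 so no torsion. So H_0 ≅ Z.
rank ∂_1 = 6, rank ∂_2 = 0 ⇒ b_1 = 9 − 6 − 0 = 3. So H_1 ≅ Z^3.

H_0 = Z,  H_1 = Z^3.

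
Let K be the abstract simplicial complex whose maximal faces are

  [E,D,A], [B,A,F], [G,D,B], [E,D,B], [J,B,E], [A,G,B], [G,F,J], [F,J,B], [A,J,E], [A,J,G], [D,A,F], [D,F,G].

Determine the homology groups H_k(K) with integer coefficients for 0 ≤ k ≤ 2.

Fix the vertex order A < B < D < E < F < G < J and write every simplex with vertices in increasing order. Then dim K = 2 and the simplices of K are:

  0-simplices (7): A, B, D, E, F, G, J
  1-simplices (18): AB, AD, AE, AF, AG, AJ, BD, BE, BF, BG, BJ, DE, DF, DG, EJ, FG, FJ, GJ
  2-simplices (12): ABF, ABG, ADE, ADF, AEJ, AGJ, BDE, BDG, BEJ, BFJ, DFG, FGJ

so the chain groups are C_0 ≅ Z^7, C_1 ≅ Z^18, C_2 ≅ Z^12.

Boundary ∂_1: C_1 → C_0 maps an edge to its endpoints' difference, ∂[p,q] = q − p.
This gives a 7×18 integer matrix of rank 6; reducing to Smith normal form yields diagonal entries (1,1,1,1,1,1).

Boundary ∂_2: C_2 → C_1 maps a triangle to the signed sum of its edges. For instance
  ∂BEJ = EJ − BJ + BE,
  ∂FGJ = GJ − FJ + FG.
The 18×12 boundary matrix has rank 12 and Smith normal form diag(1,1,1,1,1,1,1,1,1,1,1,2).

From H_k ≅ ker(∂_k) / im(∂_{k+1}) we obtain:

  H_0: rank C_0 − rank ∂_1 = 7 − 6 = 1, and the invariant factors of ∂_1 are all 1, so H_0 = Z.
  H_1: rank ker ∂_1 − rank ∂_2 = (18 − 6) − 12 = 0, and ∂_2 has invariant factor 2 > 1, so H_1 = Z/2.
  H_2: rank ker ∂_2 − rank ∂_3 = (12 − 12) − 0 = 0, and there is no ∂_3, so H_2 = 0.

H_0 ≅ Z,  H_1 ≅ Z/2,  H_2 = 0.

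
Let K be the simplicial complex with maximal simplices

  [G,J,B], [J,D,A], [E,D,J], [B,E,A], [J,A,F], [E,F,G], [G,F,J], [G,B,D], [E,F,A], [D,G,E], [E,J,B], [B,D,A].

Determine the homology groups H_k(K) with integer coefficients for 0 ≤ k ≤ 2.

K has 7 vertices, 18 edges, 12 triangles.
rank ∂_0 = 0, rank ∂_1 = 6 ⇒ b_0 = 7 − 0 − 6 = 1; all invariant factors of ∂_1 are 1 so no torsion. So H_0 ≅ Z.
rank ∂_1 = 6, rank ∂_2 = 12 ⇒ b_1 = 18 − 6 − 12 = 0; ∂_2 has invariant factor(s) [2] giving torsion. So H_1 ≅ Z/2Z.
rank ∂_2 = 12, rank ∂_3 = 0 ⇒ b_2 = 12 − 12 − 0 = 0. So H_2 ≅ 0.

H_0 ≅ Z,  H_1 ≅ Z/2Z,  H_2 = 0.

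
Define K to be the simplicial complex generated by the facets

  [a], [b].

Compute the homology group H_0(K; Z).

Order the vertices as a < b. Listing each simplex with vertices in this order, K has dimension 0 with simplices:

  0-simplices (2): a, b

giving chain groups C_0 ≅ Z^2.

Reading off H_k = ker ∂_k / im ∂_{k+1}:

  H_0: rank C_0 − rank ∂_1 = 2 − 0 = 2, and there is no ∂_1, so H_0 = Z^2.

H_0 ≅ Z^2.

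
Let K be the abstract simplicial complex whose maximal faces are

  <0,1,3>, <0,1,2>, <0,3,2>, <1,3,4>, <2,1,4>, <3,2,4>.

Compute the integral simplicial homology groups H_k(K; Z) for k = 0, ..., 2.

H_0 ≅ Z,  H_1 = 0,  H_2 ≅ Z.

Fix the vertex order 0 < 1 < 2 < 3 < 4 and write every simplex with vertices in increasing order. Then dim K = 2 and the simplices of K are:

  0-simplices (5): [0], [1], [2], [3], [4]
  1-simplices (9): [0,1], [0,2], [0,3], [1,2], [1,3], [1,4], [2,3], [2,4], [3,4]
  2-simplices (6): [0,1,2], [0,1,3], [0,2,3], [1,2,4], [1,3,4], [2,3,4]

giving chain groups C_0 ≅ Z^5, C_1 ≅ Z^9, C_2 ≅ Z^6.

The boundary map ∂_1: C_1 → C_0 maps an edge to its endpoints' difference, ∂[p,q] = q − p. For instance
  ∂[1,2] = [2] − [1].
The resulting 5×9 matrix has rank 4, and its Smith normal form has invariant factors (1,1,1,1).

∂_2: C_2 → C_1 maps a triangle to the signed sum of its edges. For instance
  ∂[1,3,4] = [3,4] − [1,4] + [1,3],
  ∂[1,2,4] = [2,4] − [1,4] + [1,2].
The resulting 9×6 matrix has rank 5, and its Smith normal form has invariant factors (1,1,1,1,1).

Reading off H_k = ker ∂_k / im ∂_{k+1}:

  H_0: rank C_0 − rank ∂_1 = 5 − 4 = 1, and the invariant factors of ∂_1 are all 1, so H_0 = Z.
  H_1: rank ker ∂_1 − rank ∂_2 = (9 − 4) − 5 = 0, and the invariant factors of ∂_2 are all 1, so H_1 = 0.
  H_2: rank ker ∂_2 − rank ∂_3 = (6 − 5) − 0 = 1, and there is no ∂_3, so H_2 = Z.

As a check, the Euler characteristic is 5 − 9 + 6 = 2, which agrees with 1 − 0 + 1 = 2.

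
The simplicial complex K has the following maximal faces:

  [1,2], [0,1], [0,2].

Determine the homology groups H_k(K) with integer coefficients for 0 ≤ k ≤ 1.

H_0 ≅ Z,  H_1 ≅ Z.

We work with the vertex ordering 0 < 1 < 2. The simplices of K, each written with vertices in increasing order, are:

  0-simplices (3): [0], [1], [2]
  1-simplices (3): [0,1], [0,2], [1,2]

Hence C_0 ≅ Z^3, C_1 ≅ Z^3.

The boundary map ∂_1: C_1 → C_0 is given by ∂[p,q] = [q] − [p].
The resulting 3×3 matrix has rank 2, and its Smith normal form has invariant factors (1,1).

Now H_k = ker ∂_k / im ∂_{k+1}, so:

  H_0: rank C_0 − rank ∂_1 = 3 − 2 = 1, and the invariant factors of ∂_1 are all 1, so H_0 = Z.
  H_1: rank ker ∂_1 − rank ∂_2 = (3 − 2) − 0 = 1, and there is no ∂_2, so H_1 = Z.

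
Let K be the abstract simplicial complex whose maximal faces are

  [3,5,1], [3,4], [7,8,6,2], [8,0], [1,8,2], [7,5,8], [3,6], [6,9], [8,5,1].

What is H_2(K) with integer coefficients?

H_2 ≅ 0.

Order the vertices as 0 < 1 < 2 < 3 < 4 < 5 < 6 < 7 < 8 < 9. Listing each simplex with vertices in this order, K has dimension 3 with simplices:

  0-simplices (10): [0], [1], [2], [3], [4], [5], [6], [7], [8], [9]
  1-simplices (17): [0,8], [1,2], [1,3], [1,5], [1,8], [2,6], [2,7], [2,8], [3,4], [3,5], [3,6], [5,7], [5,8], [6,7], [6,8], [6,9], [7,8]
  2-simplices (8): [1,2,8], [1,3,5], [1,5,8], [2,6,7], [2,6,8], [2,7,8], [5,7,8], [6,7,8]
  3-simplices (1): [2,6,7,8]

giving chain groups C_0 ≅ Z^10, C_1 ≅ Z^17, C_2 ≅ Z^8, C_3 ≅ Z^1.

∂_1: C_1 → C_0 sends each edge [p,q] (with p < q) to q − p.
This gives a 10×17 integer matrix of rank 9; reducing to Smith normal form yields diagonal entries (1,1,1,1,1,1,1,1,1).

The boundary map ∂_2: C_2 → C_1 sends each 2-simplex [p,q,r] to [q,r] − [p,r] + [p,q]. For instance
  ∂[1,3,5] = [3,5] − [1,5] + [1,3],
  ∂[6,7,8] = [7,8] − [6,8] + [6,7].
The 17×8 boundary matrix has rank 7 and Smith normal form diag(1,1,1,1,1,1,1).

∂_3: C_3 → C_2 sends each 3-simplex σ to the alternating sum Σ_i (−1)^i (σ with its i-th vertex removed). For instance
  ∂[2,6,7,8] = [6,7,8] − [2,7,8] + [2,6,8] − [2,6,7].
This gives a 8×1 integer matrix of rank 1; reducing to Smith normal form yields diagonal entries (1).

Reading off H_k = ker ∂_k / im ∂_{k+1}:

  H_2: rank ker ∂_2 − rank ∂_3 = (8 − 7) − 1 = 0, and the invariant factors of ∂_3 are all 1, so H_2 ≅ 0.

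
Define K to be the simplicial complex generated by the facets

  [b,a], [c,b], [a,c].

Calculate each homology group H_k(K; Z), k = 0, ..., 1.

We work with the vertex ordering a < b < c. The simplices of K, each written with vertices in increasing order, are:

  0-simplices (3): a, b, c
  1-simplices (3): ab, ac, bc

Hence C_0 ≅ Z^3, C_1 ≅ Z^3.

∂_1: C_1 → C_0 maps an edge to its endpoints' difference, ∂[p,q] = q − p.
The resulting 3×3 matrix has rank 2, and its Smith normal form has invariant factors (1,1).

Now H_k = ker ∂_k / im ∂_{k+1}, so:

  H_0: rank C_0 − rank ∂_1 = 3 − 2 = 1, and the invariant factors of ∂_1 are all 1, so H_0 = Z.
  H_1: rank ker ∂_1 − rank ∂_2 = (3 − 2) − 0 = 1, and there is no ∂_2, so H_1 = Z.

H_0 ≅ Z,  H_1 ≅ Z.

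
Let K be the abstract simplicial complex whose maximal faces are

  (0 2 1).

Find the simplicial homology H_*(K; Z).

Fix the vertex order 0 < 1 < 2 and write every simplex with vertices in increasing order. Then dim K = 2 and the simplices of K are:

  0-simplices (3): [0], [1], [2]
  1-simplices (3): [0,1], [0,2], [1,2]
  2-simplices (1): [0,1,2]

Hence C_0 ≅ Z^3, C_1 ≅ Z^3, C_2 ≅ Z^1.

The boundary map ∂_1: C_1 → C_0 sends each edge [p,q] (with p < q) to q − p. For instance
  ∂[0,1] = [1] − [0].
As a 3×3 matrix over Z this has rank 2, with invariant factors (1,1).

Boundary ∂_2: C_2 → C_1 maps a triangle to the signed sum of its edges. For instance
  ∂[0,1,2] = [1,2] − [0,2] + [0,1].
As a 3×1 matrix over Z this has rank 1, with invariant factors (1).

From H_k ≅ ker(∂_k) / im(∂_{k+1}) we obtain:

  H_0: rank C_0 − rank ∂_1 = 3 − 2 = 1, and the invariant factors of ∂_1 are all 1, so H_0 ≅ Z.
  H_1: rank ker ∂_1 − rank ∂_2 = (3 − 2) − 1 = 0, and the invariant factors of ∂_2 are all 1, so H_1 ≅ 0.
  H_2: rank ker ∂_2 − rank ∂_3 = (1 − 1) − 0 = 0, and there is no ∂_3, so H_2 ≅ 0.

(K is a triangulation of the 2-simplex.)

H_0 ≅ Z,  H_1 = 0,  H_2 = 0.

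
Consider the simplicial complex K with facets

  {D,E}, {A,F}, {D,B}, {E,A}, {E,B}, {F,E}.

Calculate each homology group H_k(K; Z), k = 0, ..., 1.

Take the total order A < B < D < E < F on the vertex set. Then K (dimension 1) consists of the simplices:

  0-simplices (5): A, B, D, E, F
  1-simplices (6): AE, AF, BD, BE, DE, EF

Hence C_0 ≅ Z^5, C_1 ≅ Z^6.

The boundary map ∂_1: C_1 → C_0 maps an edge to its endpoints' difference, ∂[p,q] = q − p.
This gives a 5×6 integer matrix of rank 4; reducing to Smith normal form yields diagonal entries (1,1,1,1).

From H_k ≅ ker(∂_k) / im(∂_{k+1}) we obtain:

  H_0: rank C_0 − rank ∂_1 = 5 − 4 = 1, and the invariant factors of ∂_1 are all 1, so H_0 ≅ Z.
  H_1: rank ker ∂_1 − rank ∂_2 = (6 − 4) − 0 = 2, and there is no ∂_2, so H_1 ≅ Z^2.

As a check, the Euler characteristic is 5 − 6 = -1, which agrees with 1 − 2 = -1.
(K is a triangulation of a wedge of 2 circles.)

H_0 = Z,  H_1 = Z^2.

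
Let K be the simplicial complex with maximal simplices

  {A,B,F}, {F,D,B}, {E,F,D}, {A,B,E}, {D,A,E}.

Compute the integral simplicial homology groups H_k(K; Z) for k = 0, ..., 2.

H_0 = Z,  H_1 = Z,  H_2 = 0.

K has 5 vertices, 10 edges, 5 triangles.
rank ∂_0 = 0, rank ∂_1 = 4 ⇒ b_0 = 5 − 0 − 4 = 1; all invariant factors of ∂_1 are 1 so no torsion. So H_0 ≅ Z.
rank ∂_1 = 4, rank ∂_2 = 5 ⇒ b_1 = 10 − 4 − 5 = 1; all invariant factors of ∂_2 are 1 so no torsion. So H_1 ≅ Z.
rank ∂_2 = 5, rank ∂_3 = 0 ⇒ b_2 = 5 − 5 − 0 = 0. So H_2 ≅ 0.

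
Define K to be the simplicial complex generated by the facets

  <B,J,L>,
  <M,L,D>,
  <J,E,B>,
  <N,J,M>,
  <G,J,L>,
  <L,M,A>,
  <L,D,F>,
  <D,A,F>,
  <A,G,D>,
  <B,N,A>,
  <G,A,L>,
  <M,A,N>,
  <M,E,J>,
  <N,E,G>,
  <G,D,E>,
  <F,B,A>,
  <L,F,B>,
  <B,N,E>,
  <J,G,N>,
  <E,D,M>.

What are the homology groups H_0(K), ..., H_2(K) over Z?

H_0 ≅ Z,  H_1 ≅ Z ⊕ Z_2,  H_2 = 0.

Take the total order A < B < D < E < F < G < J < L < M < N on the vertex set. Then K (dimension 2) consists of the simplices:

  0-simplices (10): A, B, D, E, F, G, J, L, M, N
  1-simplices (30): AB, AD, AF, AG, AL, AM, AN, BE, BF, BJ, BL, BN, DE, DF, DG, DL, DM, EG, EJ, EM, EN, FL, GJ, GL, GN, JL, JM, JN, LM, MN
  2-simplices (20): ABF, ABN, ADF, ADG, AGL, ALM, AMN, BEJ, BEN, BFL, BJL, DEG, DEM, DFL, DLM, EGN, EJM, GJL, GJN, JMN

giving chain groups C_0 ≅ Z^10, C_1 ≅ Z^30, C_2 ≅ Z^20.

Boundary ∂_1: C_1 → C_0 sends each edge [p,q] (with p < q) to q − p. For instance
  ∂FL = L − F.
The resulting 10×30 matrix has rank 9, and its Smith normal form has invariant factors (1,1,1,1,1,1,1,1,1).

The boundary map ∂_2: C_2 → C_1 acts by ∂[p,q,r] = [q,r] − [p,r] + [p,q]. For instance
  ∂GJN = JN − GN + GJ,
  ∂BJL = JL − BL + BJ.
The resulting 30×20 matrix has rank 20, and its Smith normal form has invariant factors (1,1,1,1,1,1,1,1,1,1,1,1,1,1,1,1,1,1,1,2).

Now H_k = ker ∂_k / im ∂_{k+1}, so:

  H_0: rank C_0 − rank ∂_1 = 10 − 9 = 1, and the invariant factors of ∂_1 are all 1, so H_0 = Z.
  H_1: rank ker ∂_1 − rank ∂_2 = (30 − 9) − 20 = 1, and ∂_2 has invariant factor 2 > 1, so H_1 = Z ⊕ Z_2.
  H_2: rank ker ∂_2 − rank ∂_3 = (20 − 20) − 0 = 0, and there is no ∂_3, so H_2 = 0.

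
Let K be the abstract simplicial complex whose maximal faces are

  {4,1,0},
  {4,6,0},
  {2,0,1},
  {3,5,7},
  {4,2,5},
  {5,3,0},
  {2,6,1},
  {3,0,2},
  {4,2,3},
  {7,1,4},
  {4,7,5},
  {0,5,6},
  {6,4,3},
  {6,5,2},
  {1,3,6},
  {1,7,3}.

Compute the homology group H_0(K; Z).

Fix the vertex order 0 < 1 < 2 < 3 < 4 < 5 < 6 < 7 and write every simplex with vertices in increasing order. Then dim K = 2 and the simplices of K are:

  0-simplices (8): [0], [1], [2], [3], [4], [5], [6], [7]
  1-simplices (24): (24 of them)
  2-simplices (16): [0,1,2], [0,1,4], [0,2,3], [0,3,5], [0,4,6], [0,5,6], [1,2,6], [1,3,6], [1,3,7], [1,4,7], [2,3,4], [2,4,5], [2,5,6], [3,4,6], [3,5,7], [4,5,7]

Hence C_0 ≅ Z^8, C_1 ≅ Z^24, C_2 ≅ Z^16.

Boundary ∂_1: C_1 → C_0 sends each edge [p,q] (with p < q) to q − p. For instance
  ∂[4,7] = [7] − [4].
The 8×24 boundary matrix has rank 7 and Smith normal form diag(1,1,1,1,1,1,1).

Boundary ∂_2: C_2 → C_1 sends each 2-simplex [p,q,r] to [q,r] − [p,r] + [p,q]. For instance
  ∂[3,5,7] = [5,7] − [3,7] + [3,5],
  ∂[4,5,7] = [5,7] − [4,7] + [4,5].
The 24×16 boundary matrix has rank 15 and Smith normal form diag(1,1,1,1,1,1,1,1,1,1,1,1,1,1,1).

Reading off H_k = ker ∂_k / im ∂_{k+1}:

  H_0: rank C_0 − rank ∂_1 = 8 − 7 = 1, and the invariant factors of ∂_1 are all 1, so H_0 ≅ Z.

H_0 ≅ Z.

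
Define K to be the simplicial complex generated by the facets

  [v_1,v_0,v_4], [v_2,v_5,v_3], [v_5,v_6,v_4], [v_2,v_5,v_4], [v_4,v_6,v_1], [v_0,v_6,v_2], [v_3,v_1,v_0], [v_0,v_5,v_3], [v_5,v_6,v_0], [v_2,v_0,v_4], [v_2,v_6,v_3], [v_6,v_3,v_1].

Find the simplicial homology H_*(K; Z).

H_0 = Z,  H_1 = Z_2,  H_2 = 0.

Fix the vertex order v_0 < v_1 < v_2 < v_3 < v_4 < v_5 < v_6 and write every simplex with vertices in increasing order. Then dim K = 2 and the simplices of K are:

  0-simplices (7): [v_0], [v_1], [v_2], [v_3], [v_4], [v_5], [v_6]
  1-simplices (18): (18 of them)
  2-simplices (12): (12 of them)

Hence C_0 ≅ Z^7, C_1 ≅ Z^18, C_2 ≅ Z^12.

The boundary map ∂_1: C_1 → C_0 sends each edge [p,q] (with p < q) to q − p.
The resulting 7×18 matrix has rank 6, and its Smith normal form has invariant factors (1,1,1,1,1,1).

Boundary ∂_2: C_2 → C_1 sends each 2-simplex [p,q,r] to [q,r] − [p,r] + [p,q]. For instance
  ∂[v_0,v_3,v_5] = [v_3,v_5] − [v_0,v_5] + [v_0,v_3],
  ∂[v_0,v_2,v_4] = [v_2,v_4] − [v_0,v_4] + [v_0,v_2].
The 18×12 boundary matrix has rank 12 and Smith normal form diag(1,1,1,1,1,1,1,1,1,1,1,2).

Computing H_k = (kernel of ∂_k) / (image of ∂_{k+1}):

  H_0: rank C_0 − rank ∂_1 = 7 − 6 = 1, and the invariant factors of ∂_1 are all 1, so H_0 ≅ Z.
  H_1: rank ker ∂_1 − rank ∂_2 = (18 − 6) − 12 = 0, and ∂_2 has invariant factor 2 > 1, so H_1 ≅ Z_2.
  H_2: rank ker ∂_2 − rank ∂_3 = (12 − 12) − 0 = 0, and there is no ∂_3, so H_2 ≅ 0.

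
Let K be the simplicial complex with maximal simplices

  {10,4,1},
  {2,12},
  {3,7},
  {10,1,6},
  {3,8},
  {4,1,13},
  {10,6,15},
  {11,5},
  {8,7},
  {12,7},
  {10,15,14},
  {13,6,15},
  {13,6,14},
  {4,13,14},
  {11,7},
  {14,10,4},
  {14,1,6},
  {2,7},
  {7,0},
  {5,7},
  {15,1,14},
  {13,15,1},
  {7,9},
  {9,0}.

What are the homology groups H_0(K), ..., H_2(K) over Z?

H_0 ≅ Z^2,  H_1 ≅ Z^4 × Z/2,  H_2 = 0.

K has 16 vertices, 30 edges, 12 triangles.
rank ∂_0 = 0, rank ∂_1 = 14 ⇒ b_0 = 16 − 0 − 14 = 2; all invariant factors of ∂_1 are 1 so no torsion. So H_0 ≅ Z^2.
rank ∂_1 = 14, rank ∂_2 = 12 ⇒ b_1 = 30 − 14 − 12 = 4; ∂_2 has invariant factor(s) [2] giving torsion. So H_1 ≅ Z^4 × Z/2.
rank ∂_2 = 12, rank ∂_3 = 0 ⇒ b_2 = 12 − 12 − 0 = 0. So H_2 ≅ 0.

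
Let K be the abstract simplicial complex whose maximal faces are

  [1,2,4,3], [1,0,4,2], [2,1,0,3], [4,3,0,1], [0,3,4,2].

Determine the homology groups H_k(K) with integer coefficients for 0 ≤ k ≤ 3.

H_0 ≅ Z,  H_1 = 0,  H_2 = 0,  H_3 ≅ Z.

We work with the vertex ordering 0 < 1 < 2 < 3 < 4. The simplices of K, each written with vertices in increasing order, are:

  0-simplices (5): [0], [1], [2], [3], [4]
  1-simplices (10): [0,1], [0,2], [0,3], [0,4], [1,2], [1,3], [1,4], [2,3], [2,4], [3,4]
  2-simplices (10): [0,1,2], [0,1,3], [0,1,4], [0,2,3], [0,2,4], [0,3,4], [1,2,3], [1,2,4], [1,3,4], [2,3,4]
  3-simplices (5): [0,1,2,3], [0,1,2,4], [0,1,3,4], [0,2,3,4], [1,2,3,4]

giving chain groups C_0 ≅ Z^5, C_1 ≅ Z^10, C_2 ≅ Z^10, C_3 ≅ Z^5.

∂_1: C_1 → C_0 maps an edge to its endpoints' difference, ∂[p,q] = q − p. For instance
  ∂[0,3] = [3] − [0].
As a 5×10 matrix over Z this has rank 4, with invariant factors (1,1,1,1).

∂_2: C_2 → C_1 sends each 2-simplex [p,q,r] to [q,r] − [p,r] + [p,q]. For instance
  ∂[0,2,4] = [2,4] − [0,4] + [0,2],
  ∂[0,3,4] = [3,4] − [0,4] + [0,3].
This gives a 10×10 integer matrix of rank 6; reducing to Smith normal form yields diagonal entries (1,1,1,1,1,1).

The boundary map ∂_3: C_3 → C_2 sends each 3-simplex σ to the alternating sum Σ_i (−1)^i (σ with its i-th vertex removed). For instance
  ∂[0,1,2,3] = [1,2,3] − [0,2,3] + [0,1,3] − [0,1,2],
  ∂[1,2,3,4] = [2,3,4] − [1,3,4] + [1,2,4] − [1,2,3].
As a 10×5 matrix over Z this has rank 4, with invariant factors (1,1,1,1).

Now H_k = ker ∂_k / im ∂_{k+1}, so:

  H_0: rank C_0 − rank ∂_1 = 5 − 4 = 1, and the invariant factors of ∂_1 are all 1, so H_0 ≅ Z.
  H_1: rank ker ∂_1 − rank ∂_2 = (10 − 4) − 6 = 0, and the invariant factors of ∂_2 are all 1, so H_1 ≅ 0.
  H_2: rank ker ∂_2 − rank ∂_3 = (10 − 6) − 4 = 0, and the invariant factors of ∂_3 are all 1, so H_2 ≅ 0.
  H_3: rank ker ∂_3 − rank ∂_4 = (5 − 4) − 0 = 1, and there is no ∂_4, so H_3 ≅ Z.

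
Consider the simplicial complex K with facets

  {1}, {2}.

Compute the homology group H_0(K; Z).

H_0 = Z^2.

Order the vertices as 1 < 2. Listing each simplex with vertices in this order, K has dimension 0 with simplices:

  0-simplices (2): [1], [2]

Hence C_0 ≅ Z^2.

Now H_k = ker ∂_k / im ∂_{k+1}, so:

  H_0: rank C_0 − rank ∂_1 = 2 − 0 = 2, and there is no ∂_1, so H_0 = Z^2.

(K is a triangulation of a set of 2 points.)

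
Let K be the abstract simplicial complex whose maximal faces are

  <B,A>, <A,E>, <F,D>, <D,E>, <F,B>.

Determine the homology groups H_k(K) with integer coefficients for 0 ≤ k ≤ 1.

H_0 ≅ Z,  H_1 ≅ Z.

Order the vertices as A < B < D < E < F. Listing each simplex with vertices in this order, K has dimension 1 with simplices:

  0-simplices (5): A, B, D, E, F
  1-simplices (5): AB, AE, BF, DE, DF

so the chain groups are C_0 ≅ Z^5, C_1 ≅ Z^5.

Boundary ∂_1: C_1 → C_0 maps an edge to its endpoints' difference, ∂[p,q] = q − p. For instance
  ∂BF = F − B.
This gives a 5×5 integer matrix of rank 4; reducing to Smith normal form yields diagonal entries (1,1,1,1).

Now H_k = ker ∂_k / im ∂_{k+1}, so:

  H_0: rank C_0 − rank ∂_1 = 5 − 4 = 1, and the invariant factors of ∂_1 are all 1, so H_0 = Z.
  H_1: rank ker ∂_1 − rank ∂_2 = (5 − 4) − 0 = 1, and there is no ∂_2, so H_1 = Z.

(K is a triangulation of the circle S^1.)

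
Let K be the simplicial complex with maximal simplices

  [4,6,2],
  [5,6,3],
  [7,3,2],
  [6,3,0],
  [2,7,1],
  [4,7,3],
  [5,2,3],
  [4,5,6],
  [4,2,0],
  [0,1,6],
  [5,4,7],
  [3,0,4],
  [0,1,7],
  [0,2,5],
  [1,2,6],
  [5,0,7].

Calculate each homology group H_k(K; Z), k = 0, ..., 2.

H_0 = Z,  H_1 = Z^2,  H_2 = Z.

Take the total order 0 < 1 < 2 < 3 < 4 < 5 < 6 < 7 on the vertex set. Then K (dimension 2) consists of the simplices:

  0-simplices (8): [0], [1], [2], [3], [4], [5], [6], [7]
  1-simplices (24): (24 of them)
  2-simplices (16): [0,1,6], [0,1,7], [0,2,4], [0,2,5], [0,3,4], [0,3,6], [0,5,7], [1,2,6], [1,2,7], [2,3,5], [2,3,7], [2,4,6], [3,4,7], [3,5,6], [4,5,6], [4,5,7]

so the chain groups are C_0 ≅ Z^8, C_1 ≅ Z^24, C_2 ≅ Z^16.

The boundary map ∂_1: C_1 → C_0 maps an edge to its endpoints' difference, ∂[p,q] = q − p. For instance
  ∂[5,6] = [6] − [5].
The 8×24 boundary matrix has rank 7 and Smith normal form diag(1,1,1,1,1,1,1).

∂_2: C_2 → C_1 acts by ∂[p,q,r] = [q,r] − [p,r] + [p,q]. For instance
  ∂[3,4,7] = [4,7] − [3,7] + [3,4],
  ∂[0,3,6] = [3,6] − [0,6] + [0,3].
The 24×16 boundary matrix has rank 15 and Smith normal form diag(1,1,1,1,1,1,1,1,1,1,1,1,1,1,1).

From H_k ≅ ker(∂_k) / im(∂_{k+1}) we obtain:

  H_0: rank C_0 − rank ∂_1 = 8 − 7 = 1, and the invariant factors of ∂_1 are all 1, so H_0 = Z.
  H_1: rank ker ∂_1 − rank ∂_2 = (24 − 7) − 15 = 2, and the invariant factors of ∂_2 are all 1, so H_1 = Z^2.
  H_2: rank ker ∂_2 − rank ∂_3 = (16 − 15) − 0 = 1, and there is no ∂_3, so H_2 = Z.

(K is a triangulation of the torus T^2.)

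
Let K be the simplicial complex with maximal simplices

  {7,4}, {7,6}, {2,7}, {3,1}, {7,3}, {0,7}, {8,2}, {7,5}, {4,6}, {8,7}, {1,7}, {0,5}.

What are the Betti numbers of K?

b_0 = 1, b_1 = 4.

Fix the vertex order 0 < 1 < 2 < 3 < 4 < 5 < 6 < 7 < 8 and write every simplex with vertices in increasing order. Then dim K = 1 and the simplices of K are:

  0-simplices (9): [0], [1], [2], [3], [4], [5], [6], [7], [8]
  1-simplices (12): [0,5], [0,7], [1,3], [1,7], [2,7], [2,8], [3,7], [4,6], [4,7], [5,7], [6,7], [7,8]

giving chain groups C_0 ≅ Z^9, C_1 ≅ Z^12.

∂_1: C_1 → C_0 sends each edge [p,q] (with p < q) to q − p. For instance
  ∂[4,7] = [7] − [4].
As a 9×12 matrix over Z this has rank 8, with invariant factors (1,1,1,1,1,1,1,1).

From H_k ≅ ker(∂_k) / im(∂_{k+1}) we obtain:

  H_0: rank C_0 − rank ∂_1 = 9 − 8 = 1, and the invariant factors of ∂_1 are all 1, so H_0 ≅ Z.
  H_1: rank ker ∂_1 − rank ∂_2 = (12 − 8) − 0 = 4, and there is no ∂_2, so H_1 ≅ Z^4.

As a check, the Euler characteristic is 9 − 12 = -3, which agrees with 1 − 4 = -3.

Hence the Betti numbers are b_0 = 1, b_1 = 4.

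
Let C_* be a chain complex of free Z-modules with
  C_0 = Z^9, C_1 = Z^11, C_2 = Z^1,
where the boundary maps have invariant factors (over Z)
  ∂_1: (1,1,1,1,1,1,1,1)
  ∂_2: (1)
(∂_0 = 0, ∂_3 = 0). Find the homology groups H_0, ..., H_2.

H_0 ≅ Z,  H_1 ≅ Z^2,  H_2 = 0.

H_0: b_0 = 9 − 0 − 8 = 1; torsion from ∂_1 factors > 1: none. So H_0 ≅ Z.
H_1: b_1 = 11 − 8 − 1 = 2; torsion from ∂_2 factors > 1: none. So H_1 ≅ Z^2.
H_2: b_2 = 1 − 1 − 0 = 0; torsion from ∂_3 factors > 1: none. So H_2 ≅ 0.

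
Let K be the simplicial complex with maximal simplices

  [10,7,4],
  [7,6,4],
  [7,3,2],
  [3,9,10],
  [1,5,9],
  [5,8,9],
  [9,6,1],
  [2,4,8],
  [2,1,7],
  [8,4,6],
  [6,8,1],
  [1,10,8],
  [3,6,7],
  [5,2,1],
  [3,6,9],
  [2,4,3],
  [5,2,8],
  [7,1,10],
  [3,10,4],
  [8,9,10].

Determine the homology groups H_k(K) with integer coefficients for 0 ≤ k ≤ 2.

H_0 ≅ Z,  H_1 ≅ Z ⊕ Z/2,  H_2 = 0.

We work with the vertex ordering 1 < 2 < 3 < 4 < 5 < 6 < 7 < 8 < 9 < 10. The simplices of K, each written with vertices in increasing order, are:

  0-simplices (10): [1], [2], [3], [4], [5], [6], [7], [8], [9], [10]
  1-simplices (30): (30 of them)
  2-simplices (20): (20 of them)

so the chain groups are C_0 ≅ Z^10, C_1 ≅ Z^30, C_2 ≅ Z^20.

Boundary ∂_1: C_1 → C_0 sends each edge [p,q] (with p < q) to q − p.
As a 10×30 matrix over Z this has rank 9, with invariant factors (1,1,1,1,1,1,1,1,1).

Boundary ∂_2: C_2 → C_1 acts by ∂[p,q,r] = [q,r] − [p,r] + [p,q]. For instance
  ∂[1,7,10] = [7,10] − [1,10] + [1,7],
  ∂[3,4,10] = [4,10] − [3,10] + [3,4].
The 30×20 boundary matrix has rank 20 and Smith normal form diag(1,1,1,1,1,1,1,1,1,1,1,1,1,1,1,1,1,1,1,2).

Now H_k = ker ∂_k / im ∂_{k+1}, so:

  H_0: rank C_0 − rank ∂_1 = 10 − 9 = 1, and the invariant factors of ∂_1 are all 1, so H_0 = Z.
  H_1: rank ker ∂_1 − rank ∂_2 = (30 − 9) − 20 = 1, and ∂_2 has invariant factor 2 > 1, so H_1 = Z ⊕ Z/2.
  H_2: rank ker ∂_2 − rank ∂_3 = (20 − 20) − 0 = 0, and there is no ∂_3, so H_2 = 0.

As a check, the Euler characteristic is 10 − 30 + 20 = 0, which agrees with 1 − 1 + 0 = 0.
(K is a triangulation of the Klein bottle.)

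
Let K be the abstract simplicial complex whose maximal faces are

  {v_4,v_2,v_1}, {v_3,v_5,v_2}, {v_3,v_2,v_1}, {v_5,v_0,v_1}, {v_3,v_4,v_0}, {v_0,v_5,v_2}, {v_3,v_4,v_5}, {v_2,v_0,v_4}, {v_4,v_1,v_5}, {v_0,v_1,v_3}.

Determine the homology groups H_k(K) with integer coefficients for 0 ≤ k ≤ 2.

We work with the vertex ordering v_0 < v_1 < v_2 < v_3 < v_4 < v_5. The simplices of K, each written with vertices in increasing order, are:

  0-simplices (6): [v_0], [v_1], [v_2], [v_3], [v_4], [v_5]
  1-simplices (15): (15 of them)
  2-simplices (10): [v_0,v_1,v_3], [v_0,v_1,v_5], [v_0,v_2,v_4], [v_0,v_2,v_5], [v_0,v_3,v_4], [v_1,v_2,v_3], [v_1,v_2,v_4], [v_1,v_4,v_5], [v_2,v_3,v_5], [v_3,v_4,v_5]

giving chain groups C_0 ≅ Z^6, C_1 ≅ Z^15, C_2 ≅ Z^10.

The boundary map ∂_1: C_1 → C_0 is given by ∂[p,q] = [q] − [p].
As a 6×15 matrix over Z this has rank 5, with invariant factors (1,1,1,1,1).

The boundary map ∂_2: C_2 → C_1 acts by ∂[p,q,r] = [q,r] − [p,r] + [p,q]. For instance
  ∂[v_0,v_2,v_5] = [v_2,v_5] − [v_0,v_5] + [v_0,v_2],
  ∂[v_0,v_1,v_3] = [v_1,v_3] − [v_0,v_3] + [v_0,v_1].
The 15×10 boundary matrix has rank 10 and Smith normal form diag(1,1,1,1,1,1,1,1,1,2).

Reading off H_k = ker ∂_k / im ∂_{k+1}:

  H_0: rank C_0 − rank ∂_1 = 6 − 5 = 1, and the invariant factors of ∂_1 are all 1, so H_0 = Z.
  H_1: rank ker ∂_1 − rank ∂_2 = (15 − 5) − 10 = 0, and ∂_2 has invariant factor 2 > 1, so H_1 = Z/2.
  H_2: rank ker ∂_2 − rank ∂_3 = (10 − 10) − 0 = 0, and there is no ∂_3, so H_2 = 0.

H_0 ≅ Z,  H_1 ≅ Z/2,  H_2 = 0.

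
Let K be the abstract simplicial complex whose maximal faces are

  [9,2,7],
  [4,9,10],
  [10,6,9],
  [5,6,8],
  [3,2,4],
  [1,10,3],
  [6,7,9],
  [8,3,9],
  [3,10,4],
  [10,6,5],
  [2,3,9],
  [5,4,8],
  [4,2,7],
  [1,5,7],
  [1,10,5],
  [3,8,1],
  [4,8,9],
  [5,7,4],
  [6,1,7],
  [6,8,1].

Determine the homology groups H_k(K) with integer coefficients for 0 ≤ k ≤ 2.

Take the total order 1 < 2 < 3 < 4 < 5 < 6 < 7 < 8 < 9 < 10 on the vertex set. Then K (dimension 2) consists of the simplices:

  0-simplices (10): [1], [2], [3], [4], [5], [6], [7], [8], [9], [10]
  1-simplices (30): (30 of them)
  2-simplices (20): (20 of them)

so the chain groups are C_0 ≅ Z^10, C_1 ≅ Z^30, C_2 ≅ Z^20.

Boundary ∂_1: C_1 → C_0 maps an edge to its endpoints' difference, ∂[p,q] = q − p. For instance
  ∂[1,8] = [8] − [1].
The 10×30 boundary matrix has rank 9 and Smith normal form diag(1,1,1,1,1,1,1,1,1).

Boundary ∂_2: C_2 → C_1 sends each 2-simplex [p,q,r] to [q,r] − [p,r] + [p,q]. For instance
  ∂[1,3,10] = [3,10] − [1,10] + [1,3],
  ∂[1,5,7] = [5,7] − [1,7] + [1,5].
The resulting 30×20 matrix has rank 20, and its Smith normal form has invariant factors (1,1,1,1,1,1,1,1,1,1,1,1,1,1,1,1,1,1,1,2).

Now H_k = ker ∂_k / im ∂_{k+1}, so:

  H_0: rank C_0 − rank ∂_1 = 10 − 9 = 1, and the invariant factors of ∂_1 are all 1, so H_0 ≅ Z.
  H_1: rank ker ∂_1 − rank ∂_2 = (30 − 9) − 20 = 1, and ∂_2 has invariant factor 2 > 1, so H_1 ≅ Z × Z/2.
  H_2: rank ker ∂_2 − rank ∂_3 = (20 − 20) − 0 = 0, and there is no ∂_3, so H_2 ≅ 0.

As a check, the Euler characteristic is 10 − 30 + 20 = 0, which agrees with 1 − 1 + 0 = 0.

H_0 ≅ Z,  H_1 ≅ Z × Z/2,  H_2 = 0.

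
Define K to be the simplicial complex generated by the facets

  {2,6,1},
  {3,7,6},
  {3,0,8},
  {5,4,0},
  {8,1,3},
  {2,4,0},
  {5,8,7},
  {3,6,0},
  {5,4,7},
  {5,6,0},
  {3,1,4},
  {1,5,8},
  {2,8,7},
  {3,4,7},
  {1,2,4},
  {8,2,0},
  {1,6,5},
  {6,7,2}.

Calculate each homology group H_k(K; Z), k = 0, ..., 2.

Fix the vertex order 0 < 1 < 2 < 3 < 4 < 5 < 6 < 7 < 8 and write every simplex with vertices in increasing order. Then dim K = 2 and the simplices of K are:

  0-simplices (9): [0], [1], [2], [3], [4], [5], [6], [7], [8]
  1-simplices (27): (27 of them)
  2-simplices (18): [0,2,4], [0,2,8], [0,3,6], [0,3,8], [0,4,5], [0,5,6], [1,2,4], [1,2,6], [1,3,4], [1,3,8], [1,5,6], [1,5,8], [2,6,7], [2,7,8], [3,4,7], [3,6,7], [4,5,7], [5,7,8]

Hence C_0 ≅ Z^9, C_1 ≅ Z^27, C_2 ≅ Z^18.

∂_1: C_1 → C_0 sends each edge [p,q] (with p < q) to q − p. For instance
  ∂[1,2] = [2] − [1].
This gives a 9×27 integer matrix of rank 8; reducing to Smith normal form yields diagonal entries (1,1,1,1,1,1,1,1).

∂_2: C_2 → C_1 sends each 2-simplex [p,q,r] to [q,r] − [p,r] + [p,q]. For instance
  ∂[1,3,4] = [3,4] − [1,4] + [1,3],
  ∂[1,5,8] = [5,8] − [1,8] + [1,5].
The resulting 27×18 matrix has rank 17, and its Smith normal form has invariant factors (1,1,1,1,1,1,1,1,1,1,1,1,1,1,1,1,1).

From H_k ≅ ker(∂_k) / im(∂_{k+1}) we obtain:

  H_0: rank C_0 − rank ∂_1 = 9 − 8 = 1, and the invariant factors of ∂_1 are all 1, so H_0 ≅ Z.
  H_1: rank ker ∂_1 − rank ∂_2 = (27 − 8) − 17 = 2, and the invariant factors of ∂_2 are all 1, so H_1 ≅ Z^2.
  H_2: rank ker ∂_2 − rank ∂_3 = (18 − 17) − 0 = 1, and there is no ∂_3, so H_2 ≅ Z.

H_0 ≅ Z,  H_1 ≅ Z^2,  H_2 ≅ Z.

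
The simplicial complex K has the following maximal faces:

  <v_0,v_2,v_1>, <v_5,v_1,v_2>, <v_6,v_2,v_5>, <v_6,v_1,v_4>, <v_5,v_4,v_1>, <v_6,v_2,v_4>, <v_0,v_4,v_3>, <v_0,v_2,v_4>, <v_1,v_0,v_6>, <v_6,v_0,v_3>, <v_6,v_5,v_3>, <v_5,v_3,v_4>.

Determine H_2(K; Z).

Take the total order v_0 < v_1 < v_2 < v_3 < v_4 < v_5 < v_6 on the vertex set. Then K (dimension 2) consists of the simplices:

  0-simplices (7): [v_0], [v_1], [v_2], [v_3], [v_4], [v_5], [v_6]
  1-simplices (18): (18 of them)
  2-simplices (12): (12 of them)

giving chain groups C_0 ≅ Z^7, C_1 ≅ Z^18, C_2 ≅ Z^12.

Boundary ∂_1: C_1 → C_0 maps an edge to its endpoints' difference, ∂[p,q] = q − p. For instance
  ∂[v_2,v_4] = [v_4] − [v_2].
This gives a 7×18 integer matrix of rank 6; reducing to Smith normal form yields diagonal entries (1,1,1,1,1,1).

∂_2: C_2 → C_1 acts by ∂[p,q,r] = [q,r] − [p,r] + [p,q]. For instance
  ∂[v_3,v_4,v_5] = [v_4,v_5] − [v_3,v_5] + [v_3,v_4],
  ∂[v_0,v_1,v_2] = [v_1,v_2] − [v_0,v_2] + [v_0,v_1].
The 18×12 boundary matrix has rank 12 and Smith normal form diag(1,1,1,1,1,1,1,1,1,1,1,2).

From H_k ≅ ker(∂_k) / im(∂_{k+1}) we obtain:

  H_2: rank ker ∂_2 − rank ∂_3 = (12 − 12) − 0 = 0, and there is no ∂_3, so H_2 ≅ 0.

H_2 ≅ 0.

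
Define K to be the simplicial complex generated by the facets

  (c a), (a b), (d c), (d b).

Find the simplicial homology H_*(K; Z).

H_0 = Z,  H_1 = Z.

We work with the vertex ordering a < b < c < d. The simplices of K, each written with vertices in increasing order, are:

  0-simplices (4): a, b, c, d
  1-simplices (4): ab, ac, bd, cd

Hence C_0 ≅ Z^4, C_1 ≅ Z^4.

∂_1: C_1 → C_0 sends each edge [p,q] (with p < q) to q − p.
The resulting 4×4 matrix has rank 3, and its Smith normal form has invariant factors (1,1,1).

Reading off H_k = ker ∂_k / im ∂_{k+1}:

  H_0: rank C_0 − rank ∂_1 = 4 − 3 = 1, and the invariant factors of ∂_1 are all 1, so H_0 ≅ Z.
  H_1: rank ker ∂_1 − rank ∂_2 = (4 − 3) − 0 = 1, and there is no ∂_2, so H_1 ≅ Z.

As a check, the Euler characteristic is 4 − 4 = 0, which agrees with 1 − 1 = 0.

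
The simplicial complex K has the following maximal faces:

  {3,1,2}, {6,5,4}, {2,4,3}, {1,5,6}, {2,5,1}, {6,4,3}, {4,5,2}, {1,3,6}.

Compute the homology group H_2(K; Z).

Take the total order 1 < 2 < 3 < 4 < 5 < 6 on the vertex set. Then K (dimension 2) consists of the simplices:

  0-simplices (6): [1], [2], [3], [4], [5], [6]
  1-simplices (12): [1,2], [1,3], [1,5], [1,6], [2,3], [2,4], [2,5], [3,4], [3,6], [4,5], [4,6], [5,6]
  2-simplices (8): [1,2,3], [1,2,5], [1,3,6], [1,5,6], [2,3,4], [2,4,5], [3,4,6], [4,5,6]

giving chain groups C_0 ≅ Z^6, C_1 ≅ Z^12, C_2 ≅ Z^8.

∂_1: C_1 → C_0 is given by ∂[p,q] = [q] − [p].
As a 6×12 matrix over Z this has rank 5, with invariant factors (1,1,1,1,1).

Boundary ∂_2: C_2 → C_1 maps a triangle to the signed sum of its edges. For instance
  ∂[4,5,6] = [5,6] − [4,6] + [4,5],
  ∂[1,5,6] = [5,6] − [1,6] + [1,5].
As a 12×8 matrix over Z this has rank 7, with invariant factors (1,1,1,1,1,1,1).

Reading off H_k = ker ∂_k / im ∂_{k+1}:

  H_2: rank ker ∂_2 − rank ∂_3 = (8 − 7) − 0 = 1, and there is no ∂_3, so H_2 ≅ Z.

(K is a triangulation of the 2-sphere S^2.)

H_2 ≅ Z.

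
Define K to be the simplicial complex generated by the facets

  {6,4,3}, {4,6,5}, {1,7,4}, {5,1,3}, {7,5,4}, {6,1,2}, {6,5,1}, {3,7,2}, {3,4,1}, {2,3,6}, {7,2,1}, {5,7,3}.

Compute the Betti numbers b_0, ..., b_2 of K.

We work with the vertex ordering 1 < 2 < 3 < 4 < 5 < 6 < 7. The simplices of K, each written with vertices in increasing order, are:

  0-simplices (7): [1], [2], [3], [4], [5], [6], [7]
  1-simplices (18): [1,2], [1,3], [1,4], [1,5], [1,6], [1,7], [2,3], [2,6], [2,7], [3,4], [3,5], [3,6], [3,7], [4,5], [4,6], [4,7], [5,6], [5,7]
  2-simplices (12): [1,2,6], [1,2,7], [1,3,4], [1,3,5], [1,4,7], [1,5,6], [2,3,6], [2,3,7], [3,4,6], [3,5,7], [4,5,6], [4,5,7]

Hence C_0 ≅ Z^7, C_1 ≅ Z^18, C_2 ≅ Z^12.

The boundary map ∂_1: C_1 → C_0 is given by ∂[p,q] = [q] − [p]. For instance
  ∂[3,6] = [6] − [3].
This gives a 7×18 integer matrix of rank 6; reducing to Smith normal form yields diagonal entries (1,1,1,1,1,1).

∂_2: C_2 → C_1 sends each 2-simplex [p,q,r] to [q,r] − [p,r] + [p,q]. For instance
  ∂[1,3,5] = [3,5] − [1,5] + [1,3],
  ∂[3,5,7] = [5,7] − [3,7] + [3,5].
This gives a 18×12 integer matrix of rank 12; reducing to Smith normal form yields diagonal entries (1,1,1,1,1,1,1,1,1,1,1,2).

Reading off H_k = ker ∂_k / im ∂_{k+1}:

  H_0: rank C_0 − rank ∂_1 = 7 − 6 = 1, and the invariant factors of ∂_1 are all 1, so H_0 ≅ Z.
  H_1: rank ker ∂_1 − rank ∂_2 = (18 − 6) − 12 = 0, and ∂_2 has invariant factor 2 > 1, so H_1 ≅ Z/2.
  H_2: rank ker ∂_2 − rank ∂_3 = (12 − 12) − 0 = 0, and there is no ∂_3, so H_2 ≅ 0.

As a check, the Euler characteristic is 7 − 18 + 12 = 1, which agrees with 1 − 0 + 0 = 1.

Hence the Betti numbers are b_0 = 1, b_1 = 0, b_2 = 0.

b_0 = 1, b_1 = 0, b_2 = 0.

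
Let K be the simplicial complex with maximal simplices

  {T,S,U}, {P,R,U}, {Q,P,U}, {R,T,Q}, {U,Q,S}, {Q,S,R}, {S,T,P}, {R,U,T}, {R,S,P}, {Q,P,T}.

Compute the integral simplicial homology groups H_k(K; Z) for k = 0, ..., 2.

H_0 = Z,  H_1 = Z/2Z,  H_2 = 0.

Take the total order P < Q < R < S < T < U on the vertex set. Then K (dimension 2) consists of the simplices:

  0-simplices (6): P, Q, R, S, T, U
  1-simplices (15): PQ, PR, PS, PT, PU, QR, QS, QT, QU, RS, RT, RU, ST, SU, TU
  2-simplices (10): PQT, PQU, PRS, PRU, PST, QRS, QRT, QSU, RTU, STU

so the chain groups are C_0 ≅ Z^6, C_1 ≅ Z^15, C_2 ≅ Z^10.

∂_1: C_1 → C_0 sends each edge [p,q] (with p < q) to q − p. For instance
  ∂TU = U − T.
The resulting 6×15 matrix has rank 5, and its Smith normal form has invariant factors (1,1,1,1,1).

The boundary map ∂_2: C_2 → C_1 maps a triangle to the signed sum of its edges. For instance
  ∂PST = ST − PT + PS,
  ∂PQT = QT − PT + PQ.
The 15×10 boundary matrix has rank 10 and Smith normal form diag(1,1,1,1,1,1,1,1,1,2).

Now H_k = ker ∂_k / im ∂_{k+1}, so:

  H_0: rank C_0 − rank ∂_1 = 6 − 5 = 1, and the invariant factors of ∂_1 are all 1, so H_0 = Z.
  H_1: rank ker ∂_1 − rank ∂_2 = (15 − 5) − 10 = 0, and ∂_2 has invariant factor 2 > 1, so H_1 = Z/2Z.
  H_2: rank ker ∂_2 − rank ∂_3 = (10 − 10) − 0 = 0, and there is no ∂_3, so H_2 = 0.

As a check, the Euler characteristic is 6 − 15 + 10 = 1, which agrees with 1 − 0 + 0 = 1.
(K is a triangulation of the real projective plane RP^2.)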